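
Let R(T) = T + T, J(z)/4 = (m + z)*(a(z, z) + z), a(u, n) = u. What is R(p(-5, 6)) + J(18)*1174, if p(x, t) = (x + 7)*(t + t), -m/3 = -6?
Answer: 6086064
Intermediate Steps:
m = 18 (m = -3*(-6) = 18)
J(z) = 8*z*(18 + z) (J(z) = 4*((18 + z)*(z + z)) = 4*((18 + z)*(2*z)) = 4*(2*z*(18 + z)) = 8*z*(18 + z))
p(x, t) = 2*t*(7 + x) (p(x, t) = (7 + x)*(2*t) = 2*t*(7 + x))
R(T) = 2*T
R(p(-5, 6)) + J(18)*1174 = 2*(2*6*(7 - 5)) + (8*18*(18 + 18))*1174 = 2*(2*6*2) + (8*18*36)*1174 = 2*24 + 5184*1174 = 48 + 6086016 = 6086064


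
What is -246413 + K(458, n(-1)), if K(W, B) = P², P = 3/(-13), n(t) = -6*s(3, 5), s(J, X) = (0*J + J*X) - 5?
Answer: -41643788/169 ≈ -2.4641e+5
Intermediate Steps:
s(J, X) = -5 + J*X (s(J, X) = (0 + J*X) - 5 = J*X - 5 = -5 + J*X)
n(t) = -60 (n(t) = -6*(-5 + 3*5) = -6*(-5 + 15) = -6*10 = -60)
P = -3/13 (P = 3*(-1/13) = -3/13 ≈ -0.23077)
K(W, B) = 9/169 (K(W, B) = (-3/13)² = 9/169)
-246413 + K(458, n(-1)) = -246413 + 9/169 = -41643788/169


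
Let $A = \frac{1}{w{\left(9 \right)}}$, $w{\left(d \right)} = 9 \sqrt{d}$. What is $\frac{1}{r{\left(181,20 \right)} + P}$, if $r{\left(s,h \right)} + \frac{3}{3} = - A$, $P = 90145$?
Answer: $\frac{27}{2433887} \approx 1.1093 \cdot 10^{-5}$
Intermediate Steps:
$A = \frac{1}{27}$ ($A = \frac{1}{9 \sqrt{9}} = \frac{1}{9 \cdot 3} = \frac{1}{27} \approx 0.037037$)
$r{\left(s,h \right)} = - \frac{28}{27}$ ($r{\left(s,h \right)} = -1 - \frac{1}{27} = - \frac{28}{27}$)
$\frac{1}{r{\left(181,20 \right)} + P} = \frac{1}{- \frac{28}{27} + 90145} = \frac{1}{\frac{2433887}{27}} = \frac{27}{2433887}$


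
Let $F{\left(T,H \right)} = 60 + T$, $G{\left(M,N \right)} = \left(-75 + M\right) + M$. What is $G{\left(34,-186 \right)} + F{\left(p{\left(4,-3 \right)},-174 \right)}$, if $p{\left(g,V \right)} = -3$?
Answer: $50$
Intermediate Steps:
$G{\left(M,N \right)} = -75 + 2 M$
$G{\left(34,-186 \right)} + F{\left(p{\left(4,-3 \right)},-174 \right)} = \left(-75 + 2 \cdot 34\right) + \left(60 - 3\right) = \left(-75 + 68\right) + 57 = -7 + 57 = 50$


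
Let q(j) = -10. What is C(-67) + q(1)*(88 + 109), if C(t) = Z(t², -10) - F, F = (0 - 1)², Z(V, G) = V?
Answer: 2518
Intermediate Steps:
F = 1 (F = (-1)² = 1)
C(t) = -1 + t² (C(t) = t² - 1*1 = t² - 1 = -1 + t²)
C(-67) + q(1)*(88 + 109) = (-1 + (-67)²) - 10*(88 + 109) = (-1 + 4489) - 10*197 = 4488 - 1970 = 2518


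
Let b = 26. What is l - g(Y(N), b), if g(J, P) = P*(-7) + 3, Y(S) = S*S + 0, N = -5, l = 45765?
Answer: 45944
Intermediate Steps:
Y(S) = S**2 (Y(S) = S**2 + 0 = S**2)
g(J, P) = 3 - 7*P (g(J, P) = -7*P + 3 = 3 - 7*P)
l - g(Y(N), b) = 45765 - (3 - 7*26) = 45765 - (3 - 182) = 45765 - 1*(-179) = 45765 + 179 = 45944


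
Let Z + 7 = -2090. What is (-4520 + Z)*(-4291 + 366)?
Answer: 25971725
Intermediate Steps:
Z = -2097 (Z = -7 - 2090 = -2097)
(-4520 + Z)*(-4291 + 366) = (-4520 - 2097)*(-4291 + 366) = -6617*(-3925) = 25971725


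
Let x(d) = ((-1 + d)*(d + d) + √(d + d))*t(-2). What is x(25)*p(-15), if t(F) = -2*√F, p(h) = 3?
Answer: I*(-60 - 7200*√2) ≈ -10242.0*I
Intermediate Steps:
x(d) = -2*I*√2*(√2*√d + 2*d*(-1 + d)) (x(d) = ((-1 + d)*(d + d) + √(d + d))*(-2*I*√2) = ((-1 + d)*(2*d) + √(2*d))*(-2*I*√2) = (2*d*(-1 + d) + √2*√d)*(-2*I*√2) = (√2*√d + 2*d*(-1 + d))*(-2*I*√2) = -2*I*√2*(√2*√d + 2*d*(-1 + d)))
x(25)*p(-15) = (4*I*(-√25 + 25*√2 - 1*√2*25²))*3 = (4*I*(-1*5 + 25*√2 - 1*√2*625))*3 = (4*I*(-5 + 25*√2 - 625*√2))*3 = (4*I*(-5 - 600*√2))*3 = 12*I*(-5 - 600*√2)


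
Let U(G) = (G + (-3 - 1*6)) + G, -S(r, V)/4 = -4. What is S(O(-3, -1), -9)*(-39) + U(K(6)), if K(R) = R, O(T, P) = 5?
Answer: -621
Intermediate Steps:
S(r, V) = 16 (S(r, V) = -4*(-4) = 16)
U(G) = -9 + 2*G (U(G) = (G + (-3 - 6)) + G = (G - 9) + G = (-9 + G) + G = -9 + 2*G)
S(O(-3, -1), -9)*(-39) + U(K(6)) = 16*(-39) + (-9 + 2*6) = -624 + (-9 + 12) = -624 + 3 = -621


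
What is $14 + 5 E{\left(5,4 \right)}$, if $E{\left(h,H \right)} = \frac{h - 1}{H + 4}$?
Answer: $\frac{33}{2} \approx 16.5$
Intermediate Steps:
$E{\left(h,H \right)} = \frac{-1 + h}{4 + H}$
$14 + 5 E{\left(5,4 \right)} = 14 + 5 \frac{-1 + 5}{4 + 4} = 14 + 5 \cdot \frac{1}{8} \cdot 4 = 14 + 5 \cdot \frac{1}{2} = 14 + \frac{5}{2} = \frac{33}{2}$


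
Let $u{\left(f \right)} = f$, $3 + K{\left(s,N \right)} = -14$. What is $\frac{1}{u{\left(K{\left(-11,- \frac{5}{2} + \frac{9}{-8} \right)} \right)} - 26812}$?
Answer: $- \frac{1}{26829} \approx -3.7273 \cdot 10^{-5}$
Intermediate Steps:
$K{\left(s,N \right)} = -17$ ($K{\left(s,N \right)} = -3 - 14 = -17$)
$\frac{1}{u{\left(K{\left(-11,- \frac{5}{2} + \frac{9}{-8} \right)} \right)} - 26812} = \frac{1}{-17 - 26812} = \frac{1}{-26829} = - \frac{1}{26829}$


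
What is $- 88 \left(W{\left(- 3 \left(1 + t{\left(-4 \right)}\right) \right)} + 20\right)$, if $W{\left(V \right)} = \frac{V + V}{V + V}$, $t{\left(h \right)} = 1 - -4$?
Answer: $-1848$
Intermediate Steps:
$t{\left(h \right)} = 5$ ($t{\left(h \right)} = 1 + 4 = 5$)
$W{\left(V \right)} = 1$ ($W{\left(V \right)} = \frac{2 V}{2 V} = 2 V \frac{1}{2 V} = 1$)
$- 88 \left(W{\left(- 3 \left(1 + t{\left(-4 \right)}\right) \right)} + 20\right) = - 88 \left(1 + 20\right) = \left(-88\right) 21 = -1848$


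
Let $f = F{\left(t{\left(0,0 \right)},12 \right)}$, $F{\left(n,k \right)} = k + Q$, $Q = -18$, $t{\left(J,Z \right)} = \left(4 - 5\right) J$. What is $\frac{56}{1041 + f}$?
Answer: $\frac{56}{1035} \approx 0.054106$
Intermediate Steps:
$t{\left(J,Z \right)} = - J$
$F{\left(n,k \right)} = -18 + k$ ($F{\left(n,k \right)} = k - 18 = -18 + k$)
$f = -6$ ($f = -18 + 12 = -6$)
$\frac{56}{1041 + f} = \frac{56}{1041 - 6} = \frac{56}{1035}$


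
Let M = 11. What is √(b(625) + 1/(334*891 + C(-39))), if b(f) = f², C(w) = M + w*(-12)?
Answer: √34706059894438698/298073 ≈ 625.00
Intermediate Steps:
C(w) = 11 - 12*w (C(w) = 11 + w*(-12) = 11 - 12*w)
√(b(625) + 1/(334*891 + C(-39))) = √(625² + 1/(334*891 + (11 - 12*(-39)))) = √(390625 + 1/(297594 + (11 + 468))) = √(390625 + 1/(297594 + 479)) = √(390625 + 1/298073) = √(116434765626/298073) = √34706059894438698/298073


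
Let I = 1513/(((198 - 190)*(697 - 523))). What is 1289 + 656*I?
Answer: 174176/87 ≈ 2002.0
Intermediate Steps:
I = 1513/1392 (I = 1513/((8*174)) = 1513/1392 ≈ 1.0869)
1289 + 656*I = 1289 + 656*(1513/1392) = 1289 + 62033/87 = 174176/87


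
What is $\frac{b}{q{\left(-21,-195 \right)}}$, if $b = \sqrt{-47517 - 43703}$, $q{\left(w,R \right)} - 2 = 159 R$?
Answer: $- \frac{2 i \sqrt{22805}}{31003} \approx - 0.0097418 i$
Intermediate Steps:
$q{\left(w,R \right)} = 2 + 159 R$
$b = 2 i \sqrt{22805}$ ($b = \sqrt{-91220} = 2 i \sqrt{22805} \approx 302.03 i$)
$\frac{b}{q{\left(-21,-195 \right)}} = \frac{2 i \sqrt{22805}}{2 + 159 \left(-195\right)} = \frac{2 i \sqrt{22805}}{2 - 31005} = \frac{2 i \sqrt{22805}}{-31003} = 2 i \sqrt{22805} \left(- \frac{1}{31003}\right) = - \frac{2 i \sqrt{22805}}{31003}$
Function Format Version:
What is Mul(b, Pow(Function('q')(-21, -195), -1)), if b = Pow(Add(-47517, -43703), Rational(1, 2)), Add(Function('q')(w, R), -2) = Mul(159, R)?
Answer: Mul(Rational(-2, 31003), I, Pow(22805, Rational(1, 2))) ≈ Mul(-0.0097418, I)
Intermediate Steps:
Function('q')(w, R) = Add(2, Mul(159, R))
b = Mul(2, I, Pow(22805, Rational(1, 2))) (b = Pow(-91220, Rational(1, 2)) = Mul(2, I, Pow(22805, Rational(1, 2))) ≈ Mul(302.03, I))
Mul(b, Pow(Function('q')(-21, -195), -1)) = Mul(Mul(2, I, Pow(22805, Rational(1, 2))), Pow(Add(2, Mul(159, -195)), -1)) = Mul(Mul(2, I, Pow(22805, Rational(1, 2))), Pow(Add(2, -31005), -1)) = Mul(Mul(2, I, Pow(22805, Rational(1, 2))), Pow(-31003, -1)) = Mul(Mul(2, I, Pow(22805, Rational(1, 2))), Rational(-1, 31003)) = Mul(Rational(-2, 31003), I, Pow(22805, Rational(1, 2)))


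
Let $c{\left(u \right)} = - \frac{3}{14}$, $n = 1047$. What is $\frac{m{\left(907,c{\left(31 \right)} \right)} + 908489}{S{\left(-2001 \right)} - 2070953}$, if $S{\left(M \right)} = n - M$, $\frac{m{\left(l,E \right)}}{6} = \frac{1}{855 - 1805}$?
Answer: $- \frac{431532272}{982254875} \approx -0.43933$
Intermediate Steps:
$c{\left(u \right)} = - \frac{3}{14}$ ($c{\left(u \right)} = \left(-3\right) \frac{1}{14} = - \frac{3}{14}$)
$m{\left(l,E \right)} = - \frac{3}{475}$ ($m{\left(l,E \right)} = \frac{6}{855 - 1805} = \frac{6}{-950} = 6 \left(- \frac{1}{950}\right) = - \frac{3}{475}$)
$S{\left(M \right)} = 1047 - M$
$\frac{m{\left(907,c{\left(31 \right)} \right)} + 908489}{S{\left(-2001 \right)} - 2070953} = \frac{- \frac{3}{475} + 908489}{\left(1047 - -2001\right) - 2070953} = \frac{431532272}{475 \left(\left(1047 + 2001\right) - 2070953\right)} = \frac{431532272}{475 \left(3048 - 2070953\right)} = \frac{431532272}{475 \left(-2067905\right)} = \frac{431532272}{475} \left(- \frac{1}{2067905}\right) = - \frac{431532272}{982254875}$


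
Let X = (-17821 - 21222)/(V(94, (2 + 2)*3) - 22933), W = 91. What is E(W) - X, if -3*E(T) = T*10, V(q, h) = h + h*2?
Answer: -20953399/68691 ≈ -305.04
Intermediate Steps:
V(q, h) = 3*h (V(q, h) = h + 2*h = 3*h)
E(T) = -10*T/3 (E(T) = -T*10/3 = -10*T/3)
X = 39043/22897 (X = (-17821 - 21222)/(3*((2 + 2)*3) - 22933) = -39043/(3*(4*3) - 22933) = -39043/(3*12 - 22933) = -39043/(36 - 22933) = -39043/(-22897) = -39043*(-1/22897) = 39043/22897 ≈ 1.7052)
E(W) - X = -10/3*91 - 1*39043/22897 = -910/3 - 39043/22897 = -20953399/68691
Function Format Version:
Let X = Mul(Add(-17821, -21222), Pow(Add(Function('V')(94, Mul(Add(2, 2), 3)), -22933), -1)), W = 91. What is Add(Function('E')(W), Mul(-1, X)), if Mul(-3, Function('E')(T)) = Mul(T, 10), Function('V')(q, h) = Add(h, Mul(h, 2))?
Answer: Rational(-20953399, 68691) ≈ -305.04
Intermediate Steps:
Function('V')(q, h) = Mul(3, h) (Function('V')(q, h) = Add(h, Mul(2, h)) = Mul(3, h))
Function('E')(T) = Mul(Rational(-10, 3), T) (Function('E')(T) = Mul(Rational(-1, 3), Mul(T, 10)) = Mul(Rational(-1, 3), Mul(10, T)) = Mul(Rational(-10, 3), T))
X = Rational(39043, 22897) (X = Mul(Add(-17821, -21222), Pow(Add(Mul(3, Mul(Add(2, 2), 3)), -22933), -1)) = Mul(-39043, Pow(Add(Mul(3, Mul(4, 3)), -22933), -1)) = Mul(-39043, Pow(Add(Mul(3, 12), -22933), -1)) = Mul(-39043, Pow(Add(36, -22933), -1)) = Mul(-39043, Pow(-22897, -1)) = Mul(-39043, Rational(-1, 22897)) = Rational(39043, 22897) ≈ 1.7052)
Add(Function('E')(W), Mul(-1, X)) = Add(Mul(Rational(-10, 3), 91), Mul(-1, Rational(39043, 22897))) = Add(Rational(-910, 3), Rational(-39043, 22897)) = Rational(-20953399, 68691)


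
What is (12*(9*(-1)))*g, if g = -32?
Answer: 3456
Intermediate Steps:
(12*(9*(-1)))*g = (12*(9*(-1)))*(-32) = (12*(-9))*(-32) = -108*(-32) = 3456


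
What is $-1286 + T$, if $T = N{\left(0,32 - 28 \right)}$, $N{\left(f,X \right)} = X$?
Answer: $-1282$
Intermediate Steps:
$T = 4$ ($T = 32 - 28 = 4$)
$-1286 + T = -1286 + 4 = -1282$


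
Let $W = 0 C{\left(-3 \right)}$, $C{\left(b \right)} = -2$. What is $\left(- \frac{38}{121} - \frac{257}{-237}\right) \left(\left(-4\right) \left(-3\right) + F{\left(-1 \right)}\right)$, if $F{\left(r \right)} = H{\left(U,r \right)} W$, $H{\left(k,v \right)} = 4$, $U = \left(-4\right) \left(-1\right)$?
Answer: $\frac{88364}{9559} \approx 9.2441$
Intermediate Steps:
$U = 4$
$W = 0$ ($W = 0 \left(-2\right) = 0$)
$F{\left(r \right)} = 0$ ($F{\left(r \right)} = 4 \cdot 0 = 0$)
$\left(- \frac{38}{121} - \frac{257}{-237}\right) \left(\left(-4\right) \left(-3\right) + F{\left(-1 \right)}\right) = \left(- \frac{38}{121} - \frac{257}{-237}\right) \left(\left(-4\right) \left(-3\right) + 0\right) = \left(\left(-38\right) \frac{1}{121} - - \frac{257}{237}\right) \left(12 + 0\right) = \left(- \frac{38}{121} + \frac{257}{237}\right) 12 = \frac{22091}{28677} \cdot 12 = \frac{88364}{9559}$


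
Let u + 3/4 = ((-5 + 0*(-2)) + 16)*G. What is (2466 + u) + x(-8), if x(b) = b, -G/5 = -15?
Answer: 13129/4 ≈ 3282.3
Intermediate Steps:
G = 75 (G = -5*(-15) = 75)
u = 3297/4 (u = -¾ + ((-5 + 0*(-2)) + 16)*75 = -¾ + ((-5 + 0) + 16)*75 = -¾ + (-5 + 16)*75 = -¾ + 11*75 = -¾ + 825 = 3297/4 ≈ 824.25)
(2466 + u) + x(-8) = (2466 + 3297/4) - 8 = 13161/4 - 8 = 13129/4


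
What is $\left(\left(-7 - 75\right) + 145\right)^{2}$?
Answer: $3969$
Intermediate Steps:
$\left(\left(-7 - 75\right) + 145\right)^{2} = \left(-82 + 145\right)^{2} = 63^{2} = 3969$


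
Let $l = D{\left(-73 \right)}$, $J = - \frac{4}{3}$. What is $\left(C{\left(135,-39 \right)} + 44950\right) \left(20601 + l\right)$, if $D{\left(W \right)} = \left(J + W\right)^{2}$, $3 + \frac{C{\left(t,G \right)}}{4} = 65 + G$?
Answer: $\frac{3530361932}{3} \approx 1.1768 \cdot 10^{9}$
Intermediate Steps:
$J = - \frac{4}{3}$ ($J = \left(-4\right) \frac{1}{3} = - \frac{4}{3} \approx -1.3333$)
$C{\left(t,G \right)} = 248 + 4 G$ ($C{\left(t,G \right)} = -12 + 4 \left(65 + G\right) = -12 + \left(260 + 4 G\right) = 248 + 4 G$)
$D{\left(W \right)} = \left(- \frac{4}{3} + W\right)^{2}$
$l = \frac{49729}{9}$ ($l = \frac{\left(-4 + 3 \left(-73\right)\right)^{2}}{9} = \frac{\left(-4 - 219\right)^{2}}{9} = \frac{\left(-223\right)^{2}}{9} = \frac{1}{9} \cdot 49729 = \frac{49729}{9} \approx 5525.4$)
$\left(C{\left(135,-39 \right)} + 44950\right) \left(20601 + l\right) = \left(\left(248 + 4 \left(-39\right)\right) + 44950\right) \left(20601 + \frac{49729}{9}\right) = \left(\left(248 - 156\right) + 44950\right) \frac{235138}{9} = \left(92 + 44950\right) \frac{235138}{9} = 45042 \cdot \frac{235138}{9} = \frac{3530361932}{3}$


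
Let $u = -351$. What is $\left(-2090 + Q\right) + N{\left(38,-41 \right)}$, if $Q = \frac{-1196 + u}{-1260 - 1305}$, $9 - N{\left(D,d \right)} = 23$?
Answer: $- \frac{5395213}{2565} \approx -2103.4$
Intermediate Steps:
$N{\left(D,d \right)} = -14$ ($N{\left(D,d \right)} = 9 - 23 = -14$)
$Q = \frac{1547}{2565}$ ($Q = \frac{-1196 - 351}{-1260 - 1305} = - \frac{1547}{-2565} = \left(-1547\right) \left(- \frac{1}{2565}\right) = \frac{1547}{2565} \approx 0.60312$)
$\left(-2090 + Q\right) + N{\left(38,-41 \right)} = \left(-2090 + \frac{1547}{2565}\right) - 14 = - \frac{5359303}{2565} - 14 = - \frac{5395213}{2565}$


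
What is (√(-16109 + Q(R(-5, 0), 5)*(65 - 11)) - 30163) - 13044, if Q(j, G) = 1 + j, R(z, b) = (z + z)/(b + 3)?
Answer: -43207 + I*√16235 ≈ -43207.0 + 127.42*I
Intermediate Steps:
R(z, b) = 2*z/(3 + b) (R(z, b) = (2*z)/(3 + b) = 2*z/(3 + b))
(√(-16109 + Q(R(-5, 0), 5)*(65 - 11)) - 30163) - 13044 = (√(-16109 + (1 + 2*(-5)/(3 + 0))*(65 - 11)) - 30163) - 13044 = (√(-16109 + (1 + 2*(-5)/3)*54) - 30163) - 13044 = (√(-16109 + (1 + 2*(-5)*(⅓))*54) - 30163) - 13044 = (√(-16109 + (1 - 10/3)*54) - 30163) - 13044 = (√(-16109 - 7/3*54) - 30163) - 13044 = (√(-16109 - 126) - 30163) - 13044 = (√(-16235) - 30163) - 13044 = (I*√16235 - 30163) - 13044 = (-30163 + I*√16235) - 13044 = -43207 + I*√16235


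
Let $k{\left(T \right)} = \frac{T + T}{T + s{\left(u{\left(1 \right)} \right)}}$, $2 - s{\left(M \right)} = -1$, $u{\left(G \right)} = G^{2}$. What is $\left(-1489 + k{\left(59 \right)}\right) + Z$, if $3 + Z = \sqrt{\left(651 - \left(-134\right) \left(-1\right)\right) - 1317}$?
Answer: $- \frac{46193}{31} + 20 i \sqrt{2} \approx -1490.1 + 28.284 i$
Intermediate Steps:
$s{\left(M \right)} = 3$ ($s{\left(M \right)} = 2 - -1 = 2 + 1 = 3$)
$Z = -3 + 20 i \sqrt{2}$ ($Z = -3 + \sqrt{\left(651 - \left(-134\right) \left(-1\right)\right) - 1317} = -3 + \sqrt{\left(651 - 134\right) - 1317} = -3 + \sqrt{517 - 1317} = -3 + \sqrt{-800} = -3 + 20 i \sqrt{2} \approx -3.0 + 28.284 i$)
$k{\left(T \right)} = \frac{2 T}{3 + T}$ ($k{\left(T \right)} = \frac{T + T}{T + 3} = \frac{2 T}{3 + T}$)
$\left(-1489 + k{\left(59 \right)}\right) + Z = \left(-1489 + 2 \cdot 59 \frac{1}{3 + 59}\right) - \left(3 - 20 i \sqrt{2}\right) = \left(-1489 + 2 \cdot 59 \cdot \frac{1}{62}\right) - \left(3 - 20 i \sqrt{2}\right) = \left(-1489 + \frac{59}{31}\right) - \left(3 - 20 i \sqrt{2}\right) = - \frac{46100}{31} - \left(3 - 20 i \sqrt{2}\right) = - \frac{46193}{31} + 20 i \sqrt{2}$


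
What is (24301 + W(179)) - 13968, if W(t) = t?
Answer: 10512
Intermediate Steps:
(24301 + W(179)) - 13968 = (24301 + 179) - 13968 = 24480 - 13968 = 10512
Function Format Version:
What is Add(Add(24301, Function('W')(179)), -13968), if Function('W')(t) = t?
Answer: 10512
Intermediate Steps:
Add(Add(24301, Function('W')(179)), -13968) = Add(Add(24301, 179), -13968) = Add(24480, -13968) = 10512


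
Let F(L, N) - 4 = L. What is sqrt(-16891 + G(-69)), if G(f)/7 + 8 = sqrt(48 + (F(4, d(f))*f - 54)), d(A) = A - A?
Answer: sqrt(-16947 + 21*I*sqrt(62)) ≈ 0.6351 + 130.18*I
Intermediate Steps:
d(A) = 0
F(L, N) = 4 + L
G(f) = -56 + 7*sqrt(-6 + 8*f) (G(f) = -56 + 7*sqrt(48 + ((4 + 4)*f - 54)) = -56 + 7*sqrt(48 + (8*f - 54)) = -56 + 7*sqrt(48 + (-54 + 8*f)) = -56 + 7*sqrt(-6 + 8*f))
sqrt(-16891 + G(-69)) = sqrt(-16891 + (-56 + 7*sqrt(-6 + 8*(-69)))) = sqrt(-16891 + (-56 + 7*sqrt(-6 - 552))) = sqrt(-16891 + (-56 + 7*sqrt(-558))) = sqrt(-16891 + (-56 + 7*(3*I*sqrt(62)))) = sqrt(-16891 + (-56 + 21*I*sqrt(62))) = sqrt(-16947 + 21*I*sqrt(62))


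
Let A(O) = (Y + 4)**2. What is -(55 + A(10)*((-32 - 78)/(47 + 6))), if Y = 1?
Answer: -165/53 ≈ -3.1132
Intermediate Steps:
A(O) = 25 (A(O) = (1 + 4)**2 = 5**2 = 25)
-(55 + A(10)*((-32 - 78)/(47 + 6))) = -(55 + 25*((-32 - 78)/(47 + 6))) = -(55 + 25*(-110/53)) = -(55 - 2750/53) = -1*165/53 = -165/53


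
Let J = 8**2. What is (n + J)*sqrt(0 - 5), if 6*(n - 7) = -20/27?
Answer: 5741*I*sqrt(5)/81 ≈ 158.48*I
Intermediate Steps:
J = 64
n = 557/81 (n = 7 + (-20/27)/6 = 7 + (-20*1/27)/6 = 7 + (1/6)*(-20/27) = 7 - 10/81 = 557/81 ≈ 6.8765)
(n + J)*sqrt(0 - 5) = (557/81 + 64)*sqrt(0 - 5) = 5741*sqrt(-5)/81 = 5741*(I*sqrt(5))/81 = 5741*I*sqrt(5)/81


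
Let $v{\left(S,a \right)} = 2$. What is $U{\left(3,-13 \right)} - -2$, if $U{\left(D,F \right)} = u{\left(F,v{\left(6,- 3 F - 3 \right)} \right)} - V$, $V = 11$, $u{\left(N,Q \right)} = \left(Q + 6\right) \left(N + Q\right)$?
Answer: $-97$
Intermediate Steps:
$u{\left(N,Q \right)} = \left(6 + Q\right) \left(N + Q\right)$
$U{\left(D,F \right)} = 5 + 8 F$ ($U{\left(D,F \right)} = \left(2^{2} + 6 F + 6 \cdot 2 + F 2\right) - 11 = \left(4 + 6 F + 12 + 2 F\right) - 11 = \left(16 + 8 F\right) - 11 = 5 + 8 F$)
$U{\left(3,-13 \right)} - -2 = \left(5 + 8 \left(-13\right)\right) - -2 = \left(5 - 104\right) + 2 = -99 + 2 = -97$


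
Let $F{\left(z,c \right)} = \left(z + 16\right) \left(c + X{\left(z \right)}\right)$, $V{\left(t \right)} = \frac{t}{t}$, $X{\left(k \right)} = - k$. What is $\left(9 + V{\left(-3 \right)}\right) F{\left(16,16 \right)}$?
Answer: $0$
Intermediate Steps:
$V{\left(t \right)} = 1$
$F{\left(z,c \right)} = \left(16 + z\right) \left(c - z\right)$ ($F{\left(z,c \right)} = \left(z + 16\right) \left(c - z\right) = \left(16 + z\right) \left(c - z\right)$)
$\left(9 + V{\left(-3 \right)}\right) F{\left(16,16 \right)} = \left(9 + 1\right) \left(- 16^{2} - 256 + 16 \cdot 16 + 16 \cdot 16\right) = 10 \left(\left(-1\right) 256 - 256 + 256 + 256\right) = 10 \left(-256 - 256 + 256 + 256\right) = 10 \cdot 0 = 0$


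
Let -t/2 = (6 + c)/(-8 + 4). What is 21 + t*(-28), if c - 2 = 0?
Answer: -91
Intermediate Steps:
c = 2 (c = 2 + 0 = 2)
t = 4 (t = -2*(6 + 2)/(-8 + 4) = -16/(-4) = -16*(-1)/4 = -2*(-2) = 4)
21 + t*(-28) = 21 + 4*(-28) = 21 - 112 = -91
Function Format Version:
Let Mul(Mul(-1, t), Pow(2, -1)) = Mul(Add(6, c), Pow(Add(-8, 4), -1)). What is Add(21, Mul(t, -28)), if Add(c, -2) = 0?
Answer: -91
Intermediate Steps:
c = 2 (c = Add(2, 0) = 2)
t = 4 (t = Mul(-2, Mul(Add(6, 2), Pow(Add(-8, 4), -1))) = Mul(-2, Mul(8, Pow(-4, -1))) = Mul(-2, Mul(8, Rational(-1, 4))) = Mul(-2, -2) = 4)
Add(21, Mul(t, -28)) = Add(21, Mul(4, -28)) = Add(21, -112) = -91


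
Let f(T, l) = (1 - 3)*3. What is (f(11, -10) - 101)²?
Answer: 11449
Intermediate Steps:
f(T, l) = -6 (f(T, l) = -2*3 = -6)
(f(11, -10) - 101)² = (-6 - 101)² = (-107)² = 11449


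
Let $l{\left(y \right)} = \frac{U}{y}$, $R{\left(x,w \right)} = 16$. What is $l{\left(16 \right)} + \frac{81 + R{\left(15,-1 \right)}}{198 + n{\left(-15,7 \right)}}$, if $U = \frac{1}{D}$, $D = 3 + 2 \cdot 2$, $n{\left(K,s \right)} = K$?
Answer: $\frac{11047}{20496} \approx 0.53898$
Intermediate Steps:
$D = 7$ ($D = 3 + 4 = 7$)
$U = \frac{1}{7} \approx 0.14286$
$l{\left(y \right)} = \frac{1}{7 y}$
$l{\left(16 \right)} + \frac{81 + R{\left(15,-1 \right)}}{198 + n{\left(-15,7 \right)}} = \frac{1}{7 \cdot 16} + \frac{81 + 16}{198 - 15} = \frac{1}{7} \cdot \frac{1}{16} + \frac{97}{183} = \frac{1}{112} + 97 \cdot \frac{1}{183} = \frac{1}{112} + \frac{97}{183} = \frac{11047}{20496}$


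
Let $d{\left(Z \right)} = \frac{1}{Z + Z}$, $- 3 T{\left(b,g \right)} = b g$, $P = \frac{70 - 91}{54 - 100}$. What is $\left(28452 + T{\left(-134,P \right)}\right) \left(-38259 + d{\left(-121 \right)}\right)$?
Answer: $- \frac{6063184823335}{5566} \approx -1.0893 \cdot 10^{9}$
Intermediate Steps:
$P = \frac{21}{46}$ ($P = - \frac{21}{-46} = \left(-21\right) \left(- \frac{1}{46}\right) = \frac{21}{46} \approx 0.45652$)
$T{\left(b,g \right)} = - \frac{b g}{3}$
$d{\left(Z \right)} = \frac{1}{2 Z}$
$\left(28452 + T{\left(-134,P \right)}\right) \left(-38259 + d{\left(-121 \right)}\right) = \left(28452 - \left(- \frac{134}{3}\right) \frac{21}{46}\right) \left(-38259 + \frac{1}{2 \left(-121\right)}\right) = \left(28452 + \frac{469}{23}\right) \left(-38259 + \frac{1}{2} \left(- \frac{1}{121}\right)\right) = \frac{654865 \left(-38259 - \frac{1}{242}\right)}{23} = \frac{654865}{23} \left(- \frac{9258679}{242}\right) = - \frac{6063184823335}{5566}$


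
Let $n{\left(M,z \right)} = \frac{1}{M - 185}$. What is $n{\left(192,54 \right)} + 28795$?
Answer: $\frac{201566}{7} \approx 28795.0$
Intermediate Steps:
$n{\left(M,z \right)} = \frac{1}{-185 + M}$
$n{\left(192,54 \right)} + 28795 = \frac{1}{-185 + 192} + 28795 = \frac{1}{7} + 28795 = \frac{201566}{7}$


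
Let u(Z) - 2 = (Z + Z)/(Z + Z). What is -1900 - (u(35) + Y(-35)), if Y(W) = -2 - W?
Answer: -1936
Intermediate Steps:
u(Z) = 3 (u(Z) = 2 + (Z + Z)/(Z + Z) = 2 + (2*Z)/((2*Z)) = 2 + (2*Z)*(1/(2*Z)) = 2 + 1 = 3)
-1900 - (u(35) + Y(-35)) = -1900 - (3 + (-2 - 1*(-35))) = -1900 - (3 + (-2 + 35)) = -1900 - (3 + 33) = -1900 - 1*36 = -1900 - 36 = -1936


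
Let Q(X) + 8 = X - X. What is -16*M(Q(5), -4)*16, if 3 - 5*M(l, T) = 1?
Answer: -512/5 ≈ -102.40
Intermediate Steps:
Q(X) = -8 (Q(X) = -8 + (X - X) = -8 + 0 = -8)
M(l, T) = 2/5 (M(l, T) = 3/5 - 1/5*1 = 3/5 - 1/5 = 2/5)
-16*M(Q(5), -4)*16 = -16*2/5*16 = -32/5*16 = -512/5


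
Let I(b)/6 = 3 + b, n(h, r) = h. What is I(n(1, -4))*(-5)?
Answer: -120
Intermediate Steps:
I(b) = 18 + 6*b (I(b) = 6*(3 + b) = 18 + 6*b)
I(n(1, -4))*(-5) = (18 + 6*1)*(-5) = (18 + 6)*(-5) = 24*(-5) = -120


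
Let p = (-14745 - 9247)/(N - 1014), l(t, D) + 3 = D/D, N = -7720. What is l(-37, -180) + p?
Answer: 3262/4367 ≈ 0.74697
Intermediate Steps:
l(t, D) = -2 (l(t, D) = -3 + D/D = -3 + 1 = -2)
p = 11996/4367 (p = (-14745 - 9247)/(-7720 - 1014) = -23992/(-8734) = -23992*(-1/8734) = 11996/4367 ≈ 2.7470)
l(-37, -180) + p = -2 + 11996/4367 = 3262/4367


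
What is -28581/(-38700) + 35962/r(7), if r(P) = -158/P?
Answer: -1622931667/1019100 ≈ -1592.5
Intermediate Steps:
-28581/(-38700) + 35962/r(7) = -28581/(-38700) + 35962/((-158/7)) = -28581*(-1/38700) + 35962/((-158*1/7)) = 9527/12900 + 35962/(-158/7) = 9527/12900 + 35962*(-7/158) = 9527/12900 - 125867/79 = -1622931667/1019100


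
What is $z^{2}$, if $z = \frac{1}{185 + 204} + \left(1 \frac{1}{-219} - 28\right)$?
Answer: $\frac{5690696128324}{7257506481} \approx 784.11$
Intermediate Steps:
$z = - \frac{2385518}{85191}$ ($z = \frac{1}{389} + \left(1 \left(- \frac{1}{219}\right) - 28\right) = \frac{1}{389} - \frac{6133}{219} = - \frac{2385518}{85191} \approx -28.002$)
$z^{2} = \left(- \frac{2385518}{85191}\right)^{2} = \frac{5690696128324}{7257506481}$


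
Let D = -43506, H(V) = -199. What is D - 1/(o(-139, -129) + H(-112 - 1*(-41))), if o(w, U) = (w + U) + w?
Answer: -26364635/606 ≈ -43506.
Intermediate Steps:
o(w, U) = U + 2*w (o(w, U) = (U + w) + w = U + 2*w)
D - 1/(o(-139, -129) + H(-112 - 1*(-41))) = -43506 - 1/((-129 + 2*(-139)) - 199) = -43506 - 1/((-129 - 278) - 199) = -43506 - 1/(-407 - 199) = -43506 - 1/(-606) = -43506 - 1*(-1/606) = -43506 + 1/606 = -26364635/606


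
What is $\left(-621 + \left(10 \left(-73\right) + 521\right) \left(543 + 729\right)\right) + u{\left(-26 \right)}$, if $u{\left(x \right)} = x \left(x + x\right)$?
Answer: $-265117$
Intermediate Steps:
$u{\left(x \right)} = 2 x^{2}$ ($u{\left(x \right)} = x 2 x = 2 x^{2}$)
$\left(-621 + \left(10 \left(-73\right) + 521\right) \left(543 + 729\right)\right) + u{\left(-26 \right)} = \left(-621 + \left(10 \left(-73\right) + 521\right) \left(543 + 729\right)\right) + 2 \left(-26\right)^{2} = \left(-621 + \left(-730 + 521\right) 1272\right) + 2 \cdot 676 = \left(-621 - 265848\right) + 1352 = -266469 + 1352 = -265117$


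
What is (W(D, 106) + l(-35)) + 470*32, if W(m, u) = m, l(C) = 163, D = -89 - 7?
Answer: 15107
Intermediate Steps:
D = -96
(W(D, 106) + l(-35)) + 470*32 = (-96 + 163) + 470*32 = 67 + 15040 = 15107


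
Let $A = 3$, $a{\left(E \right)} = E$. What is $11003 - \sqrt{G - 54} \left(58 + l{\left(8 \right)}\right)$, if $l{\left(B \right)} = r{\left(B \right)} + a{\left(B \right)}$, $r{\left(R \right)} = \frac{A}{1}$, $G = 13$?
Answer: $11003 - 69 i \sqrt{41} \approx 11003.0 - 441.82 i$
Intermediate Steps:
$r{\left(R \right)} = 3$ ($r{\left(R \right)} = \frac{3}{1} = 3 \cdot 1 = 3$)
$l{\left(B \right)} = 3 + B$
$11003 - \sqrt{G - 54} \left(58 + l{\left(8 \right)}\right) = 11003 - \sqrt{13 - 54} \left(58 + \left(3 + 8\right)\right) = 11003 - \sqrt{-41} \left(58 + 11\right) = 11003 - i \sqrt{41} \cdot 69 = 11003 - 69 i \sqrt{41}$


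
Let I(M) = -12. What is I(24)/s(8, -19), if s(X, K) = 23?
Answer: -12/23 ≈ -0.52174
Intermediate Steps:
I(24)/s(8, -19) = -12/23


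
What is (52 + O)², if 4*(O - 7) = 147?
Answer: 146689/16 ≈ 9168.1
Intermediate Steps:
O = 175/4 (O = 7 + (¼)*147 = 7 + 147/4 = 175/4 ≈ 43.750)
(52 + O)² = (52 + 175/4)² = (383/4)² = 146689/16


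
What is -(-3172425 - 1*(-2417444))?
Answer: 754981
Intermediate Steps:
-(-3172425 - 1*(-2417444)) = -(-3172425 + 2417444) = -1*(-754981) = 754981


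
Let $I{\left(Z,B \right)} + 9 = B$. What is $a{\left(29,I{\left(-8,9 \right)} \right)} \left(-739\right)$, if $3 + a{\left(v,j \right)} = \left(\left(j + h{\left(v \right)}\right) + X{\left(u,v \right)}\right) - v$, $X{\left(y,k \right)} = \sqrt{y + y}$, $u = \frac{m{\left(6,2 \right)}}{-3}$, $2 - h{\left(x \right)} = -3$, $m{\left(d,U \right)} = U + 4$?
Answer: $19953 - 1478 i \approx 19953.0 - 1478.0 i$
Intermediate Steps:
$m{\left(d,U \right)} = 4 + U$
$I{\left(Z,B \right)} = -9 + B$
$h{\left(x \right)} = 5$ ($h{\left(x \right)} = 2 - -3 = 2 + 3 = 5$)
$u = -2$ ($u = \frac{4 + 2}{-3} = 6 \left(- \frac{1}{3}\right) = -2$)
$X{\left(y,k \right)} = \sqrt{2} \sqrt{y}$ ($X{\left(y,k \right)} = \sqrt{2 y} = \sqrt{2} \sqrt{y}$)
$a{\left(v,j \right)} = 2 + j - v + 2 i$ ($a{\left(v,j \right)} = -3 - \left(-5 + v - j - \sqrt{2} \sqrt{-2}\right) = -3 - \left(-5 + v - j - \sqrt{2} i \sqrt{2}\right) = -3 - \left(-5 + v - j - 2 i\right) = -3 + \left(5 + j - v + 2 i\right) = 2 + j - v + 2 i$)
$a{\left(29,I{\left(-8,9 \right)} \right)} \left(-739\right) = \left(2 + \left(-9 + 9\right) - 29 + 2 i\right) \left(-739\right) = \left(2 + 0 - 29 + 2 i\right) \left(-739\right) = \left(-27 + 2 i\right) \left(-739\right) = 19953 - 1478 i$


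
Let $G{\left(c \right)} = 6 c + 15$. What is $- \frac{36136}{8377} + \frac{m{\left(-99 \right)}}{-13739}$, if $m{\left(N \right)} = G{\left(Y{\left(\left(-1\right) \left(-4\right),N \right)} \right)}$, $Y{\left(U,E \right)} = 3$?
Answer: $- \frac{45158995}{10462873} \approx -4.3161$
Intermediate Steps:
$G{\left(c \right)} = 15 + 6 c$
$m{\left(N \right)} = 33$ ($m{\left(N \right)} = 15 + 6 \cdot 3 = 15 + 18 = 33$)
$- \frac{36136}{8377} + \frac{m{\left(-99 \right)}}{-13739} = - \frac{36136}{8377} + \frac{33}{-13739} = \left(-36136\right) \frac{1}{8377} + 33 \left(- \frac{1}{13739}\right) = - \frac{36136}{8377} - \frac{3}{1249} = - \frac{45158995}{10462873}$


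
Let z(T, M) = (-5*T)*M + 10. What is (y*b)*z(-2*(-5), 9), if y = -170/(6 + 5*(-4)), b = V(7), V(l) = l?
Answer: -37400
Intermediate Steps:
z(T, M) = 10 - 5*M*T (z(T, M) = -5*M*T + 10 = 10 - 5*M*T)
b = 7
y = 85/7 (y = -170/(6 - 20) = -170/(-14) = -170*(-1/14) = 85/7 ≈ 12.143)
(y*b)*z(-2*(-5), 9) = ((85/7)*7)*(10 - 5*9*(-2*(-5))) = 85*(10 - 5*9*10) = 85*(10 - 450) = 85*(-440) = -37400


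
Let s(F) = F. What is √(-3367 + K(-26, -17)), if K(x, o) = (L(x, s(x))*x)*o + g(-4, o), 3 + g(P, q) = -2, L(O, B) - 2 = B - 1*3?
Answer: I*√15306 ≈ 123.72*I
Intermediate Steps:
L(O, B) = -1 + B (L(O, B) = 2 + (B - 1*3) = 2 + (B - 3) = 2 + (-3 + B) = -1 + B)
g(P, q) = -5 (g(P, q) = -3 - 2 = -5)
K(x, o) = -5 + o*x*(-1 + x) (K(x, o) = ((-1 + x)*x)*o - 5 = (x*(-1 + x))*o - 5 = o*x*(-1 + x) - 5 = -5 + o*x*(-1 + x))
√(-3367 + K(-26, -17)) = √(-3367 + (-5 - 17*(-26)*(-1 - 26))) = √(-3367 + (-5 - 17*(-26)*(-27))) = √(-3367 + (-5 - 11934)) = √(-3367 - 11939) = √(-15306) = I*√15306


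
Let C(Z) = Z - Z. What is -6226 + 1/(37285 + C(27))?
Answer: -232136409/37285 ≈ -6226.0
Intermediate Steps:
C(Z) = 0
-6226 + 1/(37285 + C(27)) = -6226 + 1/(37285 + 0) = -6226 + 1/37285 = -232136409/37285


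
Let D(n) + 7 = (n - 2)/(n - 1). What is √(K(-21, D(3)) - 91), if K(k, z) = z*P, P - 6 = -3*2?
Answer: I*√91 ≈ 9.5394*I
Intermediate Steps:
P = 0 (P = 6 - 3*2 = 6 - 6 = 0)
D(n) = -7 + (-2 + n)/(-1 + n) (D(n) = -7 + (n - 2)/(n - 1) = -7 + (-2 + n)/(-1 + n))
K(k, z) = 0 (K(k, z) = z*0 = 0)
√(K(-21, D(3)) - 91) = √(0 - 91) = √(-91) = I*√91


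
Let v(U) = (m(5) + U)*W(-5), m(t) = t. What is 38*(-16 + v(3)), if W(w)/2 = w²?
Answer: 14592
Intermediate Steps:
W(w) = 2*w²
v(U) = 250 + 50*U (v(U) = (5 + U)*(2*(-5)²) = (5 + U)*(2*25) = (5 + U)*50 = 250 + 50*U)
38*(-16 + v(3)) = 38*(-16 + (250 + 50*3)) = 38*(-16 + (250 + 150)) = 38*(-16 + 400) = 38*384 = 14592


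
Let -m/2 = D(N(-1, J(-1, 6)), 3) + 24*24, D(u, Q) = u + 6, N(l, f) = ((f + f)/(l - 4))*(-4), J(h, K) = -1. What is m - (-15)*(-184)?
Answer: -19604/5 ≈ -3920.8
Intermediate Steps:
N(l, f) = -8*f/(-4 + l) (N(l, f) = ((2*f)/(-4 + l))*(-4) = (2*f/(-4 + l))*(-4) = -8*f/(-4 + l))
D(u, Q) = 6 + u
m = -5804/5 (m = -2*((6 - 8*(-1)/(-4 - 1)) + 24*24) = -2*((6 - 8*(-1)/(-5)) + 576) = -2*((6 - 8*(-1)*(-1/5)) + 576) = -2*((6 - 8/5) + 576) = -2*(22/5 + 576) = -2*2902/5 = -5804/5 ≈ -1160.8)
m - (-15)*(-184) = -5804/5 - (-15)*(-184) = -5804/5 - 1*2760 = -5804/5 - 2760 = -19604/5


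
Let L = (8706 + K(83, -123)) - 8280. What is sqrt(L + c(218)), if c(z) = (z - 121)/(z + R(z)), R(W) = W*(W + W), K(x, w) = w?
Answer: sqrt(2749919299870)/95266 ≈ 17.407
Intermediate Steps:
R(W) = 2*W**2 (R(W) = W*(2*W) = 2*W**2)
c(z) = (-121 + z)/(z + 2*z**2) (c(z) = (z - 121)/(z + 2*z**2) = (-121 + z)/(z + 2*z**2))
L = 303 (L = (8706 - 123) - 8280 = 8583 - 8280 = 303)
sqrt(L + c(218)) = sqrt(303 + (-121 + 218)/(218*(1 + 2*218))) = sqrt(303 + (1/218)*97/(1 + 436)) = sqrt(303 + (1/218)*97/437) = sqrt(303 + (1/218)*(1/437)*97) = sqrt(303 + 97/95266) = sqrt(28865695/95266) = sqrt(2749919299870)/95266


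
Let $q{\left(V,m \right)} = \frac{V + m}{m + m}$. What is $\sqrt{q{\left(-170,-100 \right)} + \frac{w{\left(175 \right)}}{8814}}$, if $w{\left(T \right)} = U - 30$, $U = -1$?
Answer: $\frac{\sqrt{2615091765}}{44070} \approx 1.1604$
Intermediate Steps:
$w{\left(T \right)} = -31$ ($w{\left(T \right)} = -1 - 30 = -31$)
$q{\left(V,m \right)} = \frac{V + m}{2 m}$
$\sqrt{q{\left(-170,-100 \right)} + \frac{w{\left(175 \right)}}{8814}} = \sqrt{\frac{-170 - 100}{2 \left(-100\right)} - \frac{31}{8814}} = \sqrt{\frac{1}{2} \left(- \frac{1}{100}\right) \left(-270\right) - \frac{31}{8814}} = \sqrt{\frac{27}{20} - \frac{31}{8814}} = \sqrt{\frac{118679}{88140}} = \frac{\sqrt{2615091765}}{44070}$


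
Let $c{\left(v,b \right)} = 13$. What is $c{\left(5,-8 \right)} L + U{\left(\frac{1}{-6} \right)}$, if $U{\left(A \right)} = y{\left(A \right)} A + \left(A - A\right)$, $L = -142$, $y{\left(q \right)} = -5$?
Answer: $- \frac{11071}{6} \approx -1845.2$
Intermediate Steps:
$U{\left(A \right)} = - 5 A$ ($U{\left(A \right)} = - 5 A + \left(A - A\right) = - 5 A + 0 = - 5 A$)
$c{\left(5,-8 \right)} L + U{\left(\frac{1}{-6} \right)} = 13 \left(-142\right) - \frac{5}{-6} = -1846 - - \frac{5}{6} = -1846 + \frac{5}{6} = - \frac{11071}{6}$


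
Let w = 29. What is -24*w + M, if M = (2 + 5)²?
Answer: -647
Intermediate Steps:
M = 49 (M = 7² = 49)
-24*w + M = -24*29 + 49 = -696 + 49 = -647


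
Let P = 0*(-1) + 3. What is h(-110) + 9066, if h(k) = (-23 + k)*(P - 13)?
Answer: 10396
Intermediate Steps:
P = 3 (P = 0 + 3 = 3)
h(k) = 230 - 10*k (h(k) = (-23 + k)*(3 - 13) = (-23 + k)*(-10) = 230 - 10*k)
h(-110) + 9066 = (230 - 10*(-110)) + 9066 = (230 + 1100) + 9066 = 1330 + 9066 = 10396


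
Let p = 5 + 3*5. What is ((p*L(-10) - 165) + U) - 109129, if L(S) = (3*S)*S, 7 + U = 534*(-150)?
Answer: -183401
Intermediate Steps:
U = -80107 (U = -7 + 534*(-150) = -7 - 80100 = -80107)
L(S) = 3*S²
p = 20 (p = 5 + 15 = 20)
((p*L(-10) - 165) + U) - 109129 = ((20*(3*(-10)²) - 165) - 80107) - 109129 = ((20*(3*100) - 165) - 80107) - 109129 = ((20*300 - 165) - 80107) - 109129 = ((6000 - 165) - 80107) - 109129 = (5835 - 80107) - 109129 = -74272 - 109129 = -183401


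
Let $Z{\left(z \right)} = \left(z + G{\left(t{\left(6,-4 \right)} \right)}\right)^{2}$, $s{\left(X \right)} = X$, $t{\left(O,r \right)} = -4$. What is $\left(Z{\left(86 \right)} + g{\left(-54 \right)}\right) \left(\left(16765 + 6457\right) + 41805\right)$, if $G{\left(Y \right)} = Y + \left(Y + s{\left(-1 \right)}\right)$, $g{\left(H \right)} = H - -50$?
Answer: $385284975$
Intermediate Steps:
$g{\left(H \right)} = 50 + H$ ($g{\left(H \right)} = H + 50 = 50 + H$)
$G{\left(Y \right)} = -1 + 2 Y$ ($G{\left(Y \right)} = Y + \left(Y - 1\right) = Y + \left(-1 + Y\right) = -1 + 2 Y$)
$Z{\left(z \right)} = \left(-9 + z\right)^{2}$ ($Z{\left(z \right)} = \left(z + \left(-1 + 2 \left(-4\right)\right)\right)^{2} = \left(z - 9\right)^{2} = \left(-9 + z\right)^{2}$)
$\left(Z{\left(86 \right)} + g{\left(-54 \right)}\right) \left(\left(16765 + 6457\right) + 41805\right) = \left(\left(-9 + 86\right)^{2} + \left(50 - 54\right)\right) \left(\left(16765 + 6457\right) + 41805\right) = \left(77^{2} - 4\right) \left(23222 + 41805\right) = \left(5929 - 4\right) 65027 = 5925 \cdot 65027 = 385284975$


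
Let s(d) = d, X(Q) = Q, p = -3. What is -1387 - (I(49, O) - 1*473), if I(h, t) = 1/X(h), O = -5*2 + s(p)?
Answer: -44787/49 ≈ -914.02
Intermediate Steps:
O = -13 (O = -5*2 - 3 = -10 - 3 = -13)
I(h, t) = 1/h
-1387 - (I(49, O) - 1*473) = -1387 - (1/49 - 1*473) = -1387 - (1/49 - 473) = -1387 - 1*(-23176/49) = -1387 + 23176/49 = -44787/49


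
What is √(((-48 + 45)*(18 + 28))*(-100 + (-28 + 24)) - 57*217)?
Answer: √1983 ≈ 44.531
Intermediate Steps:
√(((-48 + 45)*(18 + 28))*(-100 + (-28 + 24)) - 57*217) = √((-3*46)*(-100 - 4) - 12369) = √(-138*(-104) - 12369) = √(14352 - 12369) = √1983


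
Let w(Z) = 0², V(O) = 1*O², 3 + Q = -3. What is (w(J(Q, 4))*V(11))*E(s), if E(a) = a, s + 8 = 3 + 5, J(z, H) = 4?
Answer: 0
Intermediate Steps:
Q = -6 (Q = -3 - 3 = -6)
s = 0 (s = -8 + (3 + 5) = -8 + 8 = 0)
V(O) = O²
w(Z) = 0
(w(J(Q, 4))*V(11))*E(s) = (0*11²)*0 = (0*121)*0 = 0*0 = 0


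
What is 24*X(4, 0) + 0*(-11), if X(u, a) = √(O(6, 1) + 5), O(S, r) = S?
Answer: 24*√11 ≈ 79.599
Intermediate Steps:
X(u, a) = √11 (X(u, a) = √(6 + 5) = √11)
24*X(4, 0) + 0*(-11) = 24*√11 + 0*(-11) = 24*√11 + 0 = 24*√11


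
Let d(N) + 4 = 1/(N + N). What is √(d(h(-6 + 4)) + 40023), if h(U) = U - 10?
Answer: √5762730/12 ≈ 200.05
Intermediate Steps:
h(U) = -10 + U
d(N) = -4 + 1/(2*N) (d(N) = -4 + 1/(N + N) = -4 + 1/(2*N))
√(d(h(-6 + 4)) + 40023) = √((-4 + 1/(2*(-10 + (-6 + 4)))) + 40023) = √((-4 + 1/(2*(-10 - 2))) + 40023) = √((-4 + (½)/(-12)) + 40023) = √((-4 + (½)*(-1/12)) + 40023) = √((-4 - 1/24) + 40023) = √(-97/24 + 40023) = √(960455/24) = √5762730/12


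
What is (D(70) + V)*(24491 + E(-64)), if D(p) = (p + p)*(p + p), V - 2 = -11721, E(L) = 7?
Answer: 193068738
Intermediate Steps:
V = -11719 (V = 2 - 11721 = -11719)
D(p) = 4*p² (D(p) = (2*p)*(2*p) = 4*p²)
(D(70) + V)*(24491 + E(-64)) = (4*70² - 11719)*(24491 + 7) = (4*4900 - 11719)*24498 = (19600 - 11719)*24498 = 7881*24498 = 193068738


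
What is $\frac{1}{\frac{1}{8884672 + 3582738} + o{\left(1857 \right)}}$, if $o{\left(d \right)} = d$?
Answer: $\frac{12467410}{23151980371} \approx 0.0005385$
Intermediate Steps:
$\frac{1}{\frac{1}{8884672 + 3582738} + o{\left(1857 \right)}} = \frac{1}{\frac{1}{8884672 + 3582738} + 1857} = \frac{1}{\frac{1}{12467410} + 1857} = \frac{1}{\frac{23151980371}{12467410}} = \frac{12467410}{23151980371}$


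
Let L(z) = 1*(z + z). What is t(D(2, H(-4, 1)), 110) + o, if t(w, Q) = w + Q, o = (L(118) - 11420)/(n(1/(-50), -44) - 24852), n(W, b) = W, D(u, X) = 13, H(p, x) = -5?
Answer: 153399123/1242601 ≈ 123.45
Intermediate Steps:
L(z) = 2*z (L(z) = 1*(2*z) = 2*z)
o = 559200/1242601 (o = (2*118 - 11420)/(1/(-50) - 24852) = (236 - 11420)/(-1/50 - 24852) = -11184/(-1242601/50) = -11184*(-50/1242601) = 559200/1242601 ≈ 0.45002)
t(w, Q) = Q + w
t(D(2, H(-4, 1)), 110) + o = (110 + 13) + 559200/1242601 = 123 + 559200/1242601 = 153399123/1242601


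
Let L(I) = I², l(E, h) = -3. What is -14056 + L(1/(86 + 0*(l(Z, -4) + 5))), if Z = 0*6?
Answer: -103958175/7396 ≈ -14056.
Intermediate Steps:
Z = 0
-14056 + L(1/(86 + 0*(l(Z, -4) + 5))) = -14056 + (1/(86 + 0*(-3 + 5)))² = -14056 + (1/(86 + 0*2))² = -14056 + (1/(86 + 0))² = -14056 + (1/86)² = -14056 + 1/7396 = -103958175/7396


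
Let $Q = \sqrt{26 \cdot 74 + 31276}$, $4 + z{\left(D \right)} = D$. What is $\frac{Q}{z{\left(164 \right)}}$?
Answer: $\frac{\sqrt{83}}{8} \approx 1.1388$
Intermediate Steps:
$z{\left(D \right)} = -4 + D$
$Q = 20 \sqrt{83}$ ($Q = \sqrt{1924 + 31276} = \sqrt{33200} = 20 \sqrt{83} \approx 182.21$)
$\frac{Q}{z{\left(164 \right)}} = \frac{20 \sqrt{83}}{-4 + 164} = \frac{20 \sqrt{83}}{160} = 20 \sqrt{83} \cdot \frac{1}{160} = \frac{\sqrt{83}}{8}$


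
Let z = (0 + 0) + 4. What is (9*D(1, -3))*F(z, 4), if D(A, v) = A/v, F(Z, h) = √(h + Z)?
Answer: -6*√2 ≈ -8.4853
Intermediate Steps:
z = 4 (z = 0 + 4 = 4)
F(Z, h) = √(Z + h)
(9*D(1, -3))*F(z, 4) = (9*(1/(-3)))*√(4 + 4) = (9*(1*(-⅓)))*√8 = (9*(-⅓))*(2*√2) = -6*√2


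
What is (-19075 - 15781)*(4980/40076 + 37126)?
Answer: -12965269168984/10019 ≈ -1.2941e+9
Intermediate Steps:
(-19075 - 15781)*(4980/40076 + 37126) = -34856*(4980*(1/40076) + 37126) = -34856*(1245/10019 + 37126) = -34856*371966639/10019 = -12965269168984/10019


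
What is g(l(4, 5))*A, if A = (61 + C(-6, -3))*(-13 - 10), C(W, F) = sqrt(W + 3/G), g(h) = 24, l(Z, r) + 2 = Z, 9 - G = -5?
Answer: -33672 - 2484*I*sqrt(14)/7 ≈ -33672.0 - 1327.8*I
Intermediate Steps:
G = 14 (G = 9 - 1*(-5) = 9 + 5 = 14)
l(Z, r) = -2 + Z
C(W, F) = sqrt(3/14 + W) (C(W, F) = sqrt(W + 3/14) = sqrt(3/14 + W))
A = -1403 - 207*I*sqrt(14)/14 (A = (61 + sqrt(42 + 196*(-6))/14)*(-13 - 10) = (61 + sqrt(42 - 1176)/14)*(-23) = (61 + sqrt(-1134)/14)*(-23) = (61 + (9*I*sqrt(14))/14)*(-23) = (61 + 9*I*sqrt(14)/14)*(-23) = -1403 - 207*I*sqrt(14)/14 ≈ -1403.0 - 55.323*I)
g(l(4, 5))*A = 24*(-1403 - 207*I*sqrt(14)/14) = -33672 - 2484*I*sqrt(14)/7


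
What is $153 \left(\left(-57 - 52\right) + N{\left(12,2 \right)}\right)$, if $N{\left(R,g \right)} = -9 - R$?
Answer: $-19890$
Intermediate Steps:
$153 \left(\left(-57 - 52\right) + N{\left(12,2 \right)}\right) = 153 \left(\left(-57 - 52\right) - 21\right) = 153 \left(-109 - 21\right) = 153 \left(-130\right) = -19890$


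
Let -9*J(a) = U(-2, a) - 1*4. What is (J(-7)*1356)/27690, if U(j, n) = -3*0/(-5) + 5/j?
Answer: 113/3195 ≈ 0.035368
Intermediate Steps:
U(j, n) = 5/j (U(j, n) = 0*(-⅕) + 5/j = 0 + 5/j = 5/j)
J(a) = 13/18 (J(a) = -(5/(-2) - 1*4)/9 = -(5*(-½) - 4)/9 = -(-5/2 - 4)/9 = -⅑*(-13/2) = 13/18)
(J(-7)*1356)/27690 = ((13/18)*1356)/27690 = (2938/3)*(1/27690) = 113/3195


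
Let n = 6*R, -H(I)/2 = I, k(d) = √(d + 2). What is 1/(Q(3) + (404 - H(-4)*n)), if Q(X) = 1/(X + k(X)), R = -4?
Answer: 2387/1424441 + √5/1424441 ≈ 0.0016773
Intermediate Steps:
k(d) = √(2 + d)
H(I) = -2*I
n = -24 (n = 6*(-4) = -24)
Q(X) = 1/(X + √(2 + X))
1/(Q(3) + (404 - H(-4)*n)) = 1/(1/(3 + √(2 + 3)) + (404 - (-2*(-4))*(-24))) = 1/(1/(3 + √5) + (404 - 8*(-24))) = 1/(1/(3 + √5) + (404 - 1*(-192))) = 1/(1/(3 + √5) + (404 + 192)) = 1/(1/(3 + √5) + 596) = 1/(596 + 1/(3 + √5))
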